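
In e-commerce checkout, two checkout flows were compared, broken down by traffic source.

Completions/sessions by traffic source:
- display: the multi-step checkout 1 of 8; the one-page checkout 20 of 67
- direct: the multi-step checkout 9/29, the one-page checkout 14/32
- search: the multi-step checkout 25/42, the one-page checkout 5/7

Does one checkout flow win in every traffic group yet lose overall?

Display: the multi-step checkout 1/8 = 12.5%, the one-page checkout 20/67 = 29.9% → the one-page checkout
Direct: the multi-step checkout 9/29 = 31.0%, the one-page checkout 14/32 = 43.8% → the one-page checkout
Search: the multi-step checkout 25/42 = 59.5%, the one-page checkout 5/7 = 71.4% → the one-page checkout
Overall: the multi-step checkout 35/79 = 44.3%, the one-page checkout 39/106 = 36.8% → the multi-step checkout
The one-page checkout wins each traffic group but the multi-step checkout wins overall — the comparison reverses. The one-page checkout's sessions skew toward display, which has a lower base rate.

Yes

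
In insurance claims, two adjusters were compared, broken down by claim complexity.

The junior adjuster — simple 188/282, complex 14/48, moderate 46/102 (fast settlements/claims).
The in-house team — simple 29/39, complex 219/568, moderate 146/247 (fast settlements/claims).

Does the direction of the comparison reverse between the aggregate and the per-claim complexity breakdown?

Yes

Simple: the junior adjuster 188/282 = 66.7%, the in-house team 29/39 = 74.4% → the in-house team
Complex: the junior adjuster 14/48 = 29.2%, the in-house team 219/568 = 38.6% → the in-house team
Moderate: the junior adjuster 46/102 = 45.1%, the in-house team 146/247 = 59.1% → the in-house team
Overall: the junior adjuster 248/432 = 57.4%, the in-house team 394/854 = 46.1% → the junior adjuster
The in-house team wins each claim group but the junior adjuster wins overall — the comparison reverses. The in-house team's claims skew toward complex, which has a lower base rate.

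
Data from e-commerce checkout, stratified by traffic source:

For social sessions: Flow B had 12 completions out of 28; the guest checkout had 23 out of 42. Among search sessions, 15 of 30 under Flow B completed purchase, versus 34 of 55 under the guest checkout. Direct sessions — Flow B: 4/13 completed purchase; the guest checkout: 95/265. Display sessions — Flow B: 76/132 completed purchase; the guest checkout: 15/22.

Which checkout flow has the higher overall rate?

Flow B

Social: Flow B 12/28 = 42.9%, the guest checkout 23/42 = 54.8% → the guest checkout
Search: Flow B 15/30 = 50.0%, the guest checkout 34/55 = 61.8% → the guest checkout
Direct: Flow B 4/13 = 30.8%, the guest checkout 95/265 = 35.8% → the guest checkout
Display: Flow B 76/132 = 57.6%, the guest checkout 15/22 = 68.2% → the guest checkout
Overall: Flow B 107/203 = 52.7%, the guest checkout 167/384 = 43.5% → Flow B
(The guest checkout wins every traffic group but Flow B wins overall — the guest checkout's sessions skew toward the low-rate direct group.)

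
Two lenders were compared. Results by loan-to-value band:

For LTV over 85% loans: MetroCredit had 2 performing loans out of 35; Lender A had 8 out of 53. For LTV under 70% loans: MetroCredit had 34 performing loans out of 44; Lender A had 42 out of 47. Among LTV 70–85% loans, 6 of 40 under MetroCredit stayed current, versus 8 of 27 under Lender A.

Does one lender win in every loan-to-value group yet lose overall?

No

LTV over 85%: MetroCredit 2/35 = 5.7%, Lender A 8/53 = 15.1% → Lender A
LTV under 70%: MetroCredit 34/44 = 77.3%, Lender A 42/47 = 89.4% → Lender A
LTV 70–85%: MetroCredit 6/40 = 15.0%, Lender A 8/27 = 29.6% → Lender A
Overall: MetroCredit 42/119 = 35.3%, Lender A 58/127 = 45.7% → Lender A
Lender A wins overall and in every loan-to-value group — no reversal.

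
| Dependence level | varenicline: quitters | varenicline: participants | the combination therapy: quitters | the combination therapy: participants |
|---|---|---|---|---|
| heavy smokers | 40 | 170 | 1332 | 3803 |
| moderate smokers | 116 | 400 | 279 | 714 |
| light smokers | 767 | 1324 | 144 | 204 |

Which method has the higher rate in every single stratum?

the combination therapy

Heavy smokers: varenicline 40/170 = 23.5%, the combination therapy 1332/3803 = 35.0% → the combination therapy
Moderate smokers: varenicline 116/400 = 29.0%, the combination therapy 279/714 = 39.1% → the combination therapy
Light smokers: varenicline 767/1324 = 57.9%, the combination therapy 144/204 = 70.6% → the combination therapy
The combination therapy has the higher rate in all 3 groups.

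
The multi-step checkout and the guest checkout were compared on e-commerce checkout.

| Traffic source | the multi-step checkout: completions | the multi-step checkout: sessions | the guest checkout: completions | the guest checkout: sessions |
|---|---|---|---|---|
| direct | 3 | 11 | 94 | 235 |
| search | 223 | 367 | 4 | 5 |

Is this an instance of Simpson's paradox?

Direct: the multi-step checkout 3/11 = 27.3%, the guest checkout 94/235 = 40.0% → the guest checkout
Search: the multi-step checkout 223/367 = 60.8%, the guest checkout 4/5 = 80.0% → the guest checkout
Overall: the multi-step checkout 226/378 = 59.8%, the guest checkout 98/240 = 40.8% → the multi-step checkout
The guest checkout wins each traffic group but the multi-step checkout wins overall — the comparison reverses. The guest checkout's sessions skew toward direct, which has a lower base rate.

Yes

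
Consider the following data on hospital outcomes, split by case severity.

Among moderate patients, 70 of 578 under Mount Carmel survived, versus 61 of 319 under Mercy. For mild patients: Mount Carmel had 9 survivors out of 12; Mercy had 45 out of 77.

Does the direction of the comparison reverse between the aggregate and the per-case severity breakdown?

Moderate: Mount Carmel 70/578 = 12.1%, Mercy 61/319 = 19.1% → Mercy
Mild: Mount Carmel 9/12 = 75.0%, Mercy 45/77 = 58.4% → Mount Carmel
Overall: Mount Carmel 79/590 = 13.4%, Mercy 106/396 = 26.8% → Mercy
Neither sweeps: Mount Carmel wins 1 of 2 groups, Mercy wins 1. Mercy wins overall but not every group — no Simpson reversal.

No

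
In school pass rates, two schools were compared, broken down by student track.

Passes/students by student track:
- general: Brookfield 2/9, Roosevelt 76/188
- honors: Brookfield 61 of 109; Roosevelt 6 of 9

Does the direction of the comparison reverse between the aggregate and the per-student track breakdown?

Yes

General: Brookfield 2/9 = 22.2%, Roosevelt 76/188 = 40.4% → Roosevelt
Honors: Brookfield 61/109 = 56.0%, Roosevelt 6/9 = 66.7% → Roosevelt
Overall: Brookfield 63/118 = 53.4%, Roosevelt 82/197 = 41.6% → Brookfield
Roosevelt wins each student group but Brookfield wins overall — the comparison reverses. Roosevelt's students skew toward general, which has a lower base rate.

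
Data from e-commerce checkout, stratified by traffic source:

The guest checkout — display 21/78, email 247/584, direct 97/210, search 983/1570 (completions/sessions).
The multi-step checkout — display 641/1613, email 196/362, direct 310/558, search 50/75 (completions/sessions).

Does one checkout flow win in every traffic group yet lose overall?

Display: the guest checkout 21/78 = 26.9%, the multi-step checkout 641/1613 = 39.7% → the multi-step checkout
Email: the guest checkout 247/584 = 42.3%, the multi-step checkout 196/362 = 54.1% → the multi-step checkout
Direct: the guest checkout 97/210 = 46.2%, the multi-step checkout 310/558 = 55.6% → the multi-step checkout
Search: the guest checkout 983/1570 = 62.6%, the multi-step checkout 50/75 = 66.7% → the multi-step checkout
Overall: the guest checkout 1348/2442 = 55.2%, the multi-step checkout 1197/2608 = 45.9% → the guest checkout
The multi-step checkout wins each traffic group but the guest checkout wins overall — the comparison reverses. The multi-step checkout's sessions skew toward display, which has a lower base rate.

Yes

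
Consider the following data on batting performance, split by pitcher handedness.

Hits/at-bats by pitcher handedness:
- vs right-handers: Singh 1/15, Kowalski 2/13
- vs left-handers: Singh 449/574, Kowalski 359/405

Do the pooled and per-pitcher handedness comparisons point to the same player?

Vs right-handers: Singh 1/15 = 6.7%, Kowalski 2/13 = 15.4% → Kowalski
Vs left-handers: Singh 449/574 = 78.2%, Kowalski 359/405 = 88.6% → Kowalski
Overall: Singh 450/589 = 76.4%, Kowalski 361/418 = 86.4% → Kowalski
Kowalski wins overall and in every pitcher group — no reversal.

Yes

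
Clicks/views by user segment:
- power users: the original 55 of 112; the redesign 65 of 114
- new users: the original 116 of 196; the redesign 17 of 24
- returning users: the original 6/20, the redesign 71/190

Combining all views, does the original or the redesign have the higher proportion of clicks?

Power users: the original 55/112 = 49.1%, the redesign 65/114 = 57.0% → the redesign
New users: the original 116/196 = 59.2%, the redesign 17/24 = 70.8% → the redesign
Returning users: the original 6/20 = 30.0%, the redesign 71/190 = 37.4% → the redesign
Overall: the original 177/328 = 54.0%, the redesign 153/328 = 46.6% → the original
(The redesign wins every user group but the original wins overall — the redesign's views skew toward the low-rate returning users group.)

the original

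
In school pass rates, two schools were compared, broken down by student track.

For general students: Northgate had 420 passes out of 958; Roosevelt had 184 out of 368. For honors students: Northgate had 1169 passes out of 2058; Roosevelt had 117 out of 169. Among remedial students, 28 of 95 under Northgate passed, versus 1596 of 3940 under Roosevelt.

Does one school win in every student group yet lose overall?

General: Northgate 420/958 = 43.8%, Roosevelt 184/368 = 50.0% → Roosevelt
Honors: Northgate 1169/2058 = 56.8%, Roosevelt 117/169 = 69.2% → Roosevelt
Remedial: Northgate 28/95 = 29.5%, Roosevelt 1596/3940 = 40.5% → Roosevelt
Overall: Northgate 1617/3111 = 52.0%, Roosevelt 1897/4477 = 42.4% → Northgate
Roosevelt wins each student group but Northgate wins overall — the comparison reverses. Roosevelt's students skew toward remedial, which has a lower base rate.

Yes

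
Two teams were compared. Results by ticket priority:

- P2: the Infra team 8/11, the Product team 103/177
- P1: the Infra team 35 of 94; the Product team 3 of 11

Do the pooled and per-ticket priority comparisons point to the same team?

P2: the Infra team 8/11 = 72.7%, the Product team 103/177 = 58.2% → the Infra team
P1: the Infra team 35/94 = 37.2%, the Product team 3/11 = 27.3% → the Infra team
Overall: the Infra team 43/105 = 41.0%, the Product team 106/188 = 56.4% → the Product team
The Infra team wins each ticket group but the Product team wins overall — the comparison reverses. The Infra team's tickets skew toward P1, which has a lower base rate.

No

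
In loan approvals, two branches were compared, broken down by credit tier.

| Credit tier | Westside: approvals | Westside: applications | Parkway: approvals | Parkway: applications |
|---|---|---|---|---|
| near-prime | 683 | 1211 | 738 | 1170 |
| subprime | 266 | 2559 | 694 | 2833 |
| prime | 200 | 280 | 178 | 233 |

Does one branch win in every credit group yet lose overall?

No

Near-prime: Westside 683/1211 = 56.4%, Parkway 738/1170 = 63.1% → Parkway
Subprime: Westside 266/2559 = 10.4%, Parkway 694/2833 = 24.5% → Parkway
Prime: Westside 200/280 = 71.4%, Parkway 178/233 = 76.4% → Parkway
Overall: Westside 1149/4050 = 28.4%, Parkway 1610/4236 = 38.0% → Parkway
Parkway wins overall and in every credit group — no reversal.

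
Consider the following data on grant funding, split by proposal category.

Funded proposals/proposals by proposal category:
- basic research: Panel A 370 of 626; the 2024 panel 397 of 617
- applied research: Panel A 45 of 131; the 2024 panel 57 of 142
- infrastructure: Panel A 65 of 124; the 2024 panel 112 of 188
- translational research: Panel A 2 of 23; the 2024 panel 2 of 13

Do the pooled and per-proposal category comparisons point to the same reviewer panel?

Yes

Basic research: Panel A 370/626 = 59.1%, the 2024 panel 397/617 = 64.3% → the 2024 panel
Applied research: Panel A 45/131 = 34.4%, the 2024 panel 57/142 = 40.1% → the 2024 panel
Infrastructure: Panel A 65/124 = 52.4%, the 2024 panel 112/188 = 59.6% → the 2024 panel
Translational research: Panel A 2/23 = 8.7%, the 2024 panel 2/13 = 15.4% → the 2024 panel
Overall: Panel A 482/904 = 53.3%, the 2024 panel 568/960 = 59.2% → the 2024 panel
The 2024 panel wins overall and in every proposal group — no reversal.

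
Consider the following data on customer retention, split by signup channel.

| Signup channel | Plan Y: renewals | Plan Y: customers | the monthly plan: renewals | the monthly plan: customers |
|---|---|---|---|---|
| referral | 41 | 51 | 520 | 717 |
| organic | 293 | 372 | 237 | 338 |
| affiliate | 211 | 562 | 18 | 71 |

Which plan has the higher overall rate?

the monthly plan

Referral: Plan Y 41/51 = 80.4%, the monthly plan 520/717 = 72.5% → Plan Y
Organic: Plan Y 293/372 = 78.8%, the monthly plan 237/338 = 70.1% → Plan Y
Affiliate: Plan Y 211/562 = 37.5%, the monthly plan 18/71 = 25.4% → Plan Y
Overall: Plan Y 545/985 = 55.3%, the monthly plan 775/1126 = 68.8% → the monthly plan
(Plan Y wins every signup group but the monthly plan wins overall — Plan Y's customers skew toward the low-rate affiliate group.)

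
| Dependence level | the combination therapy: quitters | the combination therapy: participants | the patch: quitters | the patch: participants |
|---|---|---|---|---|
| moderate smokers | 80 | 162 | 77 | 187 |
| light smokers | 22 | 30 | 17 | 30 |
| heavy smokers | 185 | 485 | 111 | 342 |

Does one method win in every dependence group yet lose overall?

No

Moderate smokers: the combination therapy 80/162 = 49.4%, the patch 77/187 = 41.2% → the combination therapy
Light smokers: the combination therapy 22/30 = 73.3%, the patch 17/30 = 56.7% → the combination therapy
Heavy smokers: the combination therapy 185/485 = 38.1%, the patch 111/342 = 32.5% → the combination therapy
Overall: the combination therapy 287/677 = 42.4%, the patch 205/559 = 36.7% → the combination therapy
The combination therapy wins overall and in every dependence group — no reversal.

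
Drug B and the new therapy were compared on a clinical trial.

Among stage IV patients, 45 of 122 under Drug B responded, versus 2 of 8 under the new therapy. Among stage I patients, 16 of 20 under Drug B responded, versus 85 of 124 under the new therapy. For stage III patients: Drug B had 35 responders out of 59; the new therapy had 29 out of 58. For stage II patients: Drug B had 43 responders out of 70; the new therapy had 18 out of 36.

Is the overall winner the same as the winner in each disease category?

No

Stage IV: Drug B 45/122 = 36.9%, the new therapy 2/8 = 25.0% → Drug B
Stage I: Drug B 16/20 = 80.0%, the new therapy 85/124 = 68.5% → Drug B
Stage III: Drug B 35/59 = 59.3%, the new therapy 29/58 = 50.0% → Drug B
Stage II: Drug B 43/70 = 61.4%, the new therapy 18/36 = 50.0% → Drug B
Overall: Drug B 139/271 = 51.3%, the new therapy 134/226 = 59.3% → the new therapy
Drug B wins each disease group but the new therapy wins overall — the comparison reverses. Drug B's patients skew toward stage IV, which has a lower base rate.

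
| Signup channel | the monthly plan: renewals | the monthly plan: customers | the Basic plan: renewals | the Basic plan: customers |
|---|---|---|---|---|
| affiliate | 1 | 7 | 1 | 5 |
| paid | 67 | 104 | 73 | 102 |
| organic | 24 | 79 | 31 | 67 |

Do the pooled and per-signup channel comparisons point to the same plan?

Yes

Affiliate: the monthly plan 1/7 = 14.3%, the Basic plan 1/5 = 20.0% → the Basic plan
Paid: the monthly plan 67/104 = 64.4%, the Basic plan 73/102 = 71.6% → the Basic plan
Organic: the monthly plan 24/79 = 30.4%, the Basic plan 31/67 = 46.3% → the Basic plan
Overall: the monthly plan 92/190 = 48.4%, the Basic plan 105/174 = 60.3% → the Basic plan
The Basic plan wins overall and in every signup group — no reversal.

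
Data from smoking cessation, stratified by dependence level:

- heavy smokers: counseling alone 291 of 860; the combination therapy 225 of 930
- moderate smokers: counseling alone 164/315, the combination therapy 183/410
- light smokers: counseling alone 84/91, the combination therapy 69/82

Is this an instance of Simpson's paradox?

Heavy smokers: counseling alone 291/860 = 33.8%, the combination therapy 225/930 = 24.2% → counseling alone
Moderate smokers: counseling alone 164/315 = 52.1%, the combination therapy 183/410 = 44.6% → counseling alone
Light smokers: counseling alone 84/91 = 92.3%, the combination therapy 69/82 = 84.1% → counseling alone
Overall: counseling alone 539/1266 = 42.6%, the combination therapy 477/1422 = 33.5% → counseling alone
Counseling alone wins overall and in every dependence group — no reversal.

No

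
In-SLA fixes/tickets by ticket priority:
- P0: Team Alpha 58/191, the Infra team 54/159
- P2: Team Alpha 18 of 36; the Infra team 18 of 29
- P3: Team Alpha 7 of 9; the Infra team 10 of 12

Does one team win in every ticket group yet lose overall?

No

P0: Team Alpha 58/191 = 30.4%, the Infra team 54/159 = 34.0% → the Infra team
P2: Team Alpha 18/36 = 50.0%, the Infra team 18/29 = 62.1% → the Infra team
P3: Team Alpha 7/9 = 77.8%, the Infra team 10/12 = 83.3% → the Infra team
Overall: Team Alpha 83/236 = 35.2%, the Infra team 82/200 = 41.0% → the Infra team
The Infra team wins overall and in every ticket group — no reversal.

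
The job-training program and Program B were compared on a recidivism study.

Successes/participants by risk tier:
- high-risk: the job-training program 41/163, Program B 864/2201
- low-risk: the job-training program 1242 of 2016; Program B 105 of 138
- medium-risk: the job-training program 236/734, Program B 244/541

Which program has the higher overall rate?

the job-training program

High-risk: the job-training program 41/163 = 25.2%, Program B 864/2201 = 39.3% → Program B
Low-risk: the job-training program 1242/2016 = 61.6%, Program B 105/138 = 76.1% → Program B
Medium-risk: the job-training program 236/734 = 32.2%, Program B 244/541 = 45.1% → Program B
Overall: the job-training program 1519/2913 = 52.1%, Program B 1213/2880 = 42.1% → the job-training program
(Program B wins every risk group but the job-training program wins overall — Program B's participants skew toward the low-rate high-risk group.)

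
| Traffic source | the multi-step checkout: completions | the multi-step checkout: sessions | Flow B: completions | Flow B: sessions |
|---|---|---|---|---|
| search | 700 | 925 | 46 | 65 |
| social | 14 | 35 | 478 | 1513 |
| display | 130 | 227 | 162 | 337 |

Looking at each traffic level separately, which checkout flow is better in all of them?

Search: the multi-step checkout 700/925 = 75.7%, Flow B 46/65 = 70.8% → the multi-step checkout
Social: the multi-step checkout 14/35 = 40.0%, Flow B 478/1513 = 31.6% → the multi-step checkout
Display: the multi-step checkout 130/227 = 57.3%, Flow B 162/337 = 48.1% → the multi-step checkout
The multi-step checkout has the higher rate in all 3 groups.

the multi-step checkout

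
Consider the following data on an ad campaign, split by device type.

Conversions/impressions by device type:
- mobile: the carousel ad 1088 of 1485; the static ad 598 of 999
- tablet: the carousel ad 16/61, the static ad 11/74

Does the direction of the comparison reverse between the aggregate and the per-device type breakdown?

No

Mobile: the carousel ad 1088/1485 = 73.3%, the static ad 598/999 = 59.9% → the carousel ad
Tablet: the carousel ad 16/61 = 26.2%, the static ad 11/74 = 14.9% → the carousel ad
Overall: the carousel ad 1104/1546 = 71.4%, the static ad 609/1073 = 56.8% → the carousel ad
The carousel ad wins overall and in every device group — no reversal.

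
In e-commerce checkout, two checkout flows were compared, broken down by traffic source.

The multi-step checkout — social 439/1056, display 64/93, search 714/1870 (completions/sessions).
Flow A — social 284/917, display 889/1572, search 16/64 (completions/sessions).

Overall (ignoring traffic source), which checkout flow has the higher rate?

Social: the multi-step checkout 439/1056 = 41.6%, Flow A 284/917 = 31.0% → the multi-step checkout
Display: the multi-step checkout 64/93 = 68.8%, Flow A 889/1572 = 56.6% → the multi-step checkout
Search: the multi-step checkout 714/1870 = 38.2%, Flow A 16/64 = 25.0% → the multi-step checkout
Overall: the multi-step checkout 1217/3019 = 40.3%, Flow A 1189/2553 = 46.6% → Flow A
(The multi-step checkout wins every traffic group but Flow A wins overall — the multi-step checkout's sessions skew toward the low-rate search group.)

Flow A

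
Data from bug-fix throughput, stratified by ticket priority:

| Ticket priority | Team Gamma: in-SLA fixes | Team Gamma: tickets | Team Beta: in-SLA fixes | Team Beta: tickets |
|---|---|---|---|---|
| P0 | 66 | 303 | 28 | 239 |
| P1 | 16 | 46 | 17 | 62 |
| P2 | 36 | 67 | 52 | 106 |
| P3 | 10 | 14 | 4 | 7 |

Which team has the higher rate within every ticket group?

Team Gamma

P0: Team Gamma 66/303 = 21.8%, Team Beta 28/239 = 11.7% → Team Gamma
P1: Team Gamma 16/46 = 34.8%, Team Beta 17/62 = 27.4% → Team Gamma
P2: Team Gamma 36/67 = 53.7%, Team Beta 52/106 = 49.1% → Team Gamma
P3: Team Gamma 10/14 = 71.4%, Team Beta 4/7 = 57.1% → Team Gamma
Team Gamma has the higher rate in all 4 groups.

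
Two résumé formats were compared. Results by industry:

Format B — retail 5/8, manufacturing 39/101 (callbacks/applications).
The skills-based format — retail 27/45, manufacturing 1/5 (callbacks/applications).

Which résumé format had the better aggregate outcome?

Retail: Format B 5/8 = 62.5%, the skills-based format 27/45 = 60.0% → Format B
Manufacturing: Format B 39/101 = 38.6%, the skills-based format 1/5 = 20.0% → Format B
Overall: Format B 44/109 = 40.4%, the skills-based format 28/50 = 56.0% → the skills-based format
(Format B wins every industry group but the skills-based format wins overall — Format B's applications skew toward the low-rate manufacturing group.)

the skills-based format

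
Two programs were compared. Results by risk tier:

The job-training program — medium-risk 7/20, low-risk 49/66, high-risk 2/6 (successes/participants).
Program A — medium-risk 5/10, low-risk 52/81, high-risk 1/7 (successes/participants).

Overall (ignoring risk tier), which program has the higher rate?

Medium-risk: the job-training program 7/20 = 35.0%, Program A 5/10 = 50.0% → Program A
Low-risk: the job-training program 49/66 = 74.2%, Program A 52/81 = 64.2% → the job-training program
High-risk: the job-training program 2/6 = 33.3%, Program A 1/7 = 14.3% → the job-training program
Overall: the job-training program 58/92 = 63.0%, Program A 58/98 = 59.2% → the job-training program
(Neither sweeps every risk group, but the job-training program has the higher pooled rate.)

the job-training program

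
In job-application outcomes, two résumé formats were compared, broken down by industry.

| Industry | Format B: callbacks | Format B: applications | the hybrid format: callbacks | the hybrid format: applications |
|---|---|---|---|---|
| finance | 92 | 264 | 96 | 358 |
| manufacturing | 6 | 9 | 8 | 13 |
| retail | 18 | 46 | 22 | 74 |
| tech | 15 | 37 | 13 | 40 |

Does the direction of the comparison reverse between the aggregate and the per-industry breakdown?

Finance: Format B 92/264 = 34.8%, the hybrid format 96/358 = 26.8% → Format B
Manufacturing: Format B 6/9 = 66.7%, the hybrid format 8/13 = 61.5% → Format B
Retail: Format B 18/46 = 39.1%, the hybrid format 22/74 = 29.7% → Format B
Tech: Format B 15/37 = 40.5%, the hybrid format 13/40 = 32.5% → Format B
Overall: Format B 131/356 = 36.8%, the hybrid format 139/485 = 28.7% → Format B
Format B wins overall and in every industry group — no reversal.

No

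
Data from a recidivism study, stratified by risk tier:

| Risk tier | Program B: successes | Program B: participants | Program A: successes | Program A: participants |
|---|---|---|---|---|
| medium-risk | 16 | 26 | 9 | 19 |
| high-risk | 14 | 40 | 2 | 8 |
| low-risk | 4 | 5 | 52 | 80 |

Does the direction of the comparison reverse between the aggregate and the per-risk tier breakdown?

Yes

Medium-risk: Program B 16/26 = 61.5%, Program A 9/19 = 47.4% → Program B
High-risk: Program B 14/40 = 35.0%, Program A 2/8 = 25.0% → Program B
Low-risk: Program B 4/5 = 80.0%, Program A 52/80 = 65.0% → Program B
Overall: Program B 34/71 = 47.9%, Program A 63/107 = 58.9% → Program A
Program B wins each risk group but Program A wins overall — the comparison reverses. Program B's participants skew toward high-risk, which has a lower base rate.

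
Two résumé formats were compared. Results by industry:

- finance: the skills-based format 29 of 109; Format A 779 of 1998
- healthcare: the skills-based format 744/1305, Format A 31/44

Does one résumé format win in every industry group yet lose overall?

Finance: the skills-based format 29/109 = 26.6%, Format A 779/1998 = 39.0% → Format A
Healthcare: the skills-based format 744/1305 = 57.0%, Format A 31/44 = 70.5% → Format A
Overall: the skills-based format 773/1414 = 54.7%, Format A 810/2042 = 39.7% → the skills-based format
Format A wins each industry group but the skills-based format wins overall — the comparison reverses. Format A's applications skew toward finance, which has a lower base rate.

Yes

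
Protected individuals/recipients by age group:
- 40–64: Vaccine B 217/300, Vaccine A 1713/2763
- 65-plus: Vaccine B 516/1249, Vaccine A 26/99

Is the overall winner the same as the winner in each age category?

40–64: Vaccine B 217/300 = 72.3%, Vaccine A 1713/2763 = 62.0% → Vaccine B
65-plus: Vaccine B 516/1249 = 41.3%, Vaccine A 26/99 = 26.3% → Vaccine B
Overall: Vaccine B 733/1549 = 47.3%, Vaccine A 1739/2862 = 60.8% → Vaccine A
Vaccine B wins each age group but Vaccine A wins overall — the comparison reverses. Vaccine B's recipients skew toward 65-plus, which has a lower base rate.

No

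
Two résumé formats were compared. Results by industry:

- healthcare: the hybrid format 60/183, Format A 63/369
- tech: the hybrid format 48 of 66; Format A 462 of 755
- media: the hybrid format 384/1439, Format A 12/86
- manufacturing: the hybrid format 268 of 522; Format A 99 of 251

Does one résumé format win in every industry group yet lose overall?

Healthcare: the hybrid format 60/183 = 32.8%, Format A 63/369 = 17.1% → the hybrid format
Tech: the hybrid format 48/66 = 72.7%, Format A 462/755 = 61.2% → the hybrid format
Media: the hybrid format 384/1439 = 26.7%, Format A 12/86 = 14.0% → the hybrid format
Manufacturing: the hybrid format 268/522 = 51.3%, Format A 99/251 = 39.4% → the hybrid format
Overall: the hybrid format 760/2210 = 34.4%, Format A 636/1461 = 43.5% → Format A
The hybrid format wins each industry group but Format A wins overall — the comparison reverses. The hybrid format's applications skew toward media, which has a lower base rate.

Yes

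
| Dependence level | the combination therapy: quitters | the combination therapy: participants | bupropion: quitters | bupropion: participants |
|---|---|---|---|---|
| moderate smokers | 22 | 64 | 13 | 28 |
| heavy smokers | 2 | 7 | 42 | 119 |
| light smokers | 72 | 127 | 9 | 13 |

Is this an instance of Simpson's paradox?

Moderate smokers: the combination therapy 22/64 = 34.4%, bupropion 13/28 = 46.4% → bupropion
Heavy smokers: the combination therapy 2/7 = 28.6%, bupropion 42/119 = 35.3% → bupropion
Light smokers: the combination therapy 72/127 = 56.7%, bupropion 9/13 = 69.2% → bupropion
Overall: the combination therapy 96/198 = 48.5%, bupropion 64/160 = 40.0% → the combination therapy
Bupropion wins each dependence group but the combination therapy wins overall — the comparison reverses. Bupropion's participants skew toward heavy smokers, which has a lower base rate.

Yes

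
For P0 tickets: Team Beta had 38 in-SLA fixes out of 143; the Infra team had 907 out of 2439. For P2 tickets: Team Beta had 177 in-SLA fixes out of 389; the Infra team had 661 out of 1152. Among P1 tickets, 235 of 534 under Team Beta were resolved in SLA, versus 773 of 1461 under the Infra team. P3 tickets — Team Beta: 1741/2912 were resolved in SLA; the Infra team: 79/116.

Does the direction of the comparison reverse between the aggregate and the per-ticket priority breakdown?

Yes

P0: Team Beta 38/143 = 26.6%, the Infra team 907/2439 = 37.2% → the Infra team
P2: Team Beta 177/389 = 45.5%, the Infra team 661/1152 = 57.4% → the Infra team
P1: Team Beta 235/534 = 44.0%, the Infra team 773/1461 = 52.9% → the Infra team
P3: Team Beta 1741/2912 = 59.8%, the Infra team 79/116 = 68.1% → the Infra team
Overall: Team Beta 2191/3978 = 55.1%, the Infra team 2420/5168 = 46.8% → Team Beta
The Infra team wins each ticket group but Team Beta wins overall — the comparison reverses. The Infra team's tickets skew toward P0, which has a lower base rate.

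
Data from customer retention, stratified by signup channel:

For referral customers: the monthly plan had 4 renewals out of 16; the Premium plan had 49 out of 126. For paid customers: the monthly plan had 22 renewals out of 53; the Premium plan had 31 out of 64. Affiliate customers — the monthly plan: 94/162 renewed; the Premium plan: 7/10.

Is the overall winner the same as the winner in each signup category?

No

Referral: the monthly plan 4/16 = 25.0%, the Premium plan 49/126 = 38.9% → the Premium plan
Paid: the monthly plan 22/53 = 41.5%, the Premium plan 31/64 = 48.4% → the Premium plan
Affiliate: the monthly plan 94/162 = 58.0%, the Premium plan 7/10 = 70.0% → the Premium plan
Overall: the monthly plan 120/231 = 51.9%, the Premium plan 87/200 = 43.5% → the monthly plan
The Premium plan wins each signup group but the monthly plan wins overall — the comparison reverses. The Premium plan's customers skew toward referral, which has a lower base rate.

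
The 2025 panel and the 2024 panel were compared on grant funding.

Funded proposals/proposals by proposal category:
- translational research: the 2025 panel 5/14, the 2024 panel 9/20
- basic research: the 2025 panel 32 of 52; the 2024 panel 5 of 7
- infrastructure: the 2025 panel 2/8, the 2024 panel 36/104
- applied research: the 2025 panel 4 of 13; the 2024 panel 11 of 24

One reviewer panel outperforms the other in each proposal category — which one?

Translational research: the 2025 panel 5/14 = 35.7%, the 2024 panel 9/20 = 45.0% → the 2024 panel
Basic research: the 2025 panel 32/52 = 61.5%, the 2024 panel 5/7 = 71.4% → the 2024 panel
Infrastructure: the 2025 panel 2/8 = 25.0%, the 2024 panel 36/104 = 34.6% → the 2024 panel
Applied research: the 2025 panel 4/13 = 30.8%, the 2024 panel 11/24 = 45.8% → the 2024 panel
The 2024 panel has the higher rate in all 4 groups.

the 2024 panel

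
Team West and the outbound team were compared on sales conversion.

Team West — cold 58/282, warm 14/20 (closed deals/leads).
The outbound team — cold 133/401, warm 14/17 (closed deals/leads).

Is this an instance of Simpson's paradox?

Cold: Team West 58/282 = 20.6%, the outbound team 133/401 = 33.2% → the outbound team
Warm: Team West 14/20 = 70.0%, the outbound team 14/17 = 82.4% → the outbound team
Overall: Team West 72/302 = 23.8%, the outbound team 147/418 = 35.2% → the outbound team
The outbound team wins overall and in every lead group — no reversal.

No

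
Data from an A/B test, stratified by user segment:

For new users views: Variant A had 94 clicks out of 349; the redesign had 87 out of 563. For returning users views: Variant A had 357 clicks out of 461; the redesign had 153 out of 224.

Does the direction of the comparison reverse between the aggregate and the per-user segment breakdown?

No

New users: Variant A 94/349 = 26.9%, the redesign 87/563 = 15.5% → Variant A
Returning users: Variant A 357/461 = 77.4%, the redesign 153/224 = 68.3% → Variant A
Overall: Variant A 451/810 = 55.7%, the redesign 240/787 = 30.5% → Variant A
Variant A wins overall and in every user group — no reversal.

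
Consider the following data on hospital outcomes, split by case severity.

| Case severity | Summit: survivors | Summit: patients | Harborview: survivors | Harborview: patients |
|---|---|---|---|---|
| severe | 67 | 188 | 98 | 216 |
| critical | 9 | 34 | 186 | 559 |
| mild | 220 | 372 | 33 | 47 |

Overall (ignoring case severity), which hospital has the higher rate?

Summit

Severe: Summit 67/188 = 35.6%, Harborview 98/216 = 45.4% → Harborview
Critical: Summit 9/34 = 26.5%, Harborview 186/559 = 33.3% → Harborview
Mild: Summit 220/372 = 59.1%, Harborview 33/47 = 70.2% → Harborview
Overall: Summit 296/594 = 49.8%, Harborview 317/822 = 38.6% → Summit
(Harborview wins every case group but Summit wins overall — Harborview's patients skew toward the low-rate critical group.)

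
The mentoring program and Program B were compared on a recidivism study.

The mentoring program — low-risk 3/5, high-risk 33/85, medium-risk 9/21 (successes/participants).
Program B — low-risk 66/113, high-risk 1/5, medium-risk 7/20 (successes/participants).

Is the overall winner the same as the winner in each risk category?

Low-risk: the mentoring program 3/5 = 60.0%, Program B 66/113 = 58.4% → the mentoring program
High-risk: the mentoring program 33/85 = 38.8%, Program B 1/5 = 20.0% → the mentoring program
Medium-risk: the mentoring program 9/21 = 42.9%, Program B 7/20 = 35.0% → the mentoring program
Overall: the mentoring program 45/111 = 40.5%, Program B 74/138 = 53.6% → Program B
The mentoring program wins each risk group but Program B wins overall — the comparison reverses. The mentoring program's participants skew toward high-risk, which has a lower base rate.

No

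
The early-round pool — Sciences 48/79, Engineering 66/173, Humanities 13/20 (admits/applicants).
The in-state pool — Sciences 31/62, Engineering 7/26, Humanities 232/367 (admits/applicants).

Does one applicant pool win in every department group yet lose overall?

Sciences: the early-round pool 48/79 = 60.8%, the in-state pool 31/62 = 50.0% → the early-round pool
Engineering: the early-round pool 66/173 = 38.2%, the in-state pool 7/26 = 26.9% → the early-round pool
Humanities: the early-round pool 13/20 = 65.0%, the in-state pool 232/367 = 63.2% → the early-round pool
Overall: the early-round pool 127/272 = 46.7%, the in-state pool 270/455 = 59.3% → the in-state pool
The early-round pool wins each department group but the in-state pool wins overall — the comparison reverses. The early-round pool's applicants skew toward Engineering, which has a lower base rate.

Yes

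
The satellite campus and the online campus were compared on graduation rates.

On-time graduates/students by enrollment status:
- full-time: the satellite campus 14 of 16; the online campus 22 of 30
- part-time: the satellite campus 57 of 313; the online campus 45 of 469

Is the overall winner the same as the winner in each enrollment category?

Full-time: the satellite campus 14/16 = 87.5%, the online campus 22/30 = 73.3% → the satellite campus
Part-time: the satellite campus 57/313 = 18.2%, the online campus 45/469 = 9.6% → the satellite campus
Overall: the satellite campus 71/329 = 21.6%, the online campus 67/499 = 13.4% → the satellite campus
The satellite campus wins overall and in every enrollment group — no reversal.

Yes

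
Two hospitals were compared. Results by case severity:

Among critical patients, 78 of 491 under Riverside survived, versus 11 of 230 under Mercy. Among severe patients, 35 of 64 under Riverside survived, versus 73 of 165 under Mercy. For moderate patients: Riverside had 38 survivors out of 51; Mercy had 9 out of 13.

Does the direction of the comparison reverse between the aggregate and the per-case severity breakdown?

Critical: Riverside 78/491 = 15.9%, Mercy 11/230 = 4.8% → Riverside
Severe: Riverside 35/64 = 54.7%, Mercy 73/165 = 44.2% → Riverside
Moderate: Riverside 38/51 = 74.5%, Mercy 9/13 = 69.2% → Riverside
Overall: Riverside 151/606 = 24.9%, Mercy 93/408 = 22.8% → Riverside
Riverside wins overall and in every case group — no reversal.

No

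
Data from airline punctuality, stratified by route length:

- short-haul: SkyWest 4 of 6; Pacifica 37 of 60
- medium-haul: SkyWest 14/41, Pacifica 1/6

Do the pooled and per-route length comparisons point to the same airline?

No

Short-haul: SkyWest 4/6 = 66.7%, Pacifica 37/60 = 61.7% → SkyWest
Medium-haul: SkyWest 14/41 = 34.1%, Pacifica 1/6 = 16.7% → SkyWest
Overall: SkyWest 18/47 = 38.3%, Pacifica 38/66 = 57.6% → Pacifica
SkyWest wins each route group but Pacifica wins overall — the comparison reverses. SkyWest's flights skew toward medium-haul, which has a lower base rate.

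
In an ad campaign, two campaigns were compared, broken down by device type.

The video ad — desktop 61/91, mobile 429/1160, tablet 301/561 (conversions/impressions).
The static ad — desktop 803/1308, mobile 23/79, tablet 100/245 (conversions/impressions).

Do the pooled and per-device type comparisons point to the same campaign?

Desktop: the video ad 61/91 = 67.0%, the static ad 803/1308 = 61.4% → the video ad
Mobile: the video ad 429/1160 = 37.0%, the static ad 23/79 = 29.1% → the video ad
Tablet: the video ad 301/561 = 53.7%, the static ad 100/245 = 40.8% → the video ad
Overall: the video ad 791/1812 = 43.7%, the static ad 926/1632 = 56.7% → the static ad
The video ad wins each device group but the static ad wins overall — the comparison reverses. The video ad's impressions skew toward mobile, which has a lower base rate.

No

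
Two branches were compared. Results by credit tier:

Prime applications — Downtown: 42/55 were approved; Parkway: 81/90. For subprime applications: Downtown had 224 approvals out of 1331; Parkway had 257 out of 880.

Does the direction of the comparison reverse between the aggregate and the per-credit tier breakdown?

Prime: Downtown 42/55 = 76.4%, Parkway 81/90 = 90.0% → Parkway
Subprime: Downtown 224/1331 = 16.8%, Parkway 257/880 = 29.2% → Parkway
Overall: Downtown 266/1386 = 19.2%, Parkway 338/970 = 34.8% → Parkway
Parkway wins overall and in every credit group — no reversal.

No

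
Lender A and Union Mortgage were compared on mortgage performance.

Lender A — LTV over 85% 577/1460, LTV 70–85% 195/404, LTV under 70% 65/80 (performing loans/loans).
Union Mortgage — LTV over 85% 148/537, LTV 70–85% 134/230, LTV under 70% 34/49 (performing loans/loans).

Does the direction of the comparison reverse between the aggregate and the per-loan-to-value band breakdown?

LTV over 85%: Lender A 577/1460 = 39.5%, Union Mortgage 148/537 = 27.6% → Lender A
LTV 70–85%: Lender A 195/404 = 48.3%, Union Mortgage 134/230 = 58.3% → Union Mortgage
LTV under 70%: Lender A 65/80 = 81.2%, Union Mortgage 34/49 = 69.4% → Lender A
Overall: Lender A 837/1944 = 43.1%, Union Mortgage 316/816 = 38.7% → Lender A
Neither sweeps: Lender A wins 2 of 3 groups, Union Mortgage wins 1. Lender A wins overall but not every group — no Simpson reversal.

No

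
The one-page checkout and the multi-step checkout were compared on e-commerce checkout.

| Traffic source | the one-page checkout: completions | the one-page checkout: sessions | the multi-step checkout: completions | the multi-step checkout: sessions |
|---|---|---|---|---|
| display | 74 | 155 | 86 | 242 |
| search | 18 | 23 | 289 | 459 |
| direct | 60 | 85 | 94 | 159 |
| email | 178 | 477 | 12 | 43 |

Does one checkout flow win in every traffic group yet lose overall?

Display: the one-page checkout 74/155 = 47.7%, the multi-step checkout 86/242 = 35.5% → the one-page checkout
Search: the one-page checkout 18/23 = 78.3%, the multi-step checkout 289/459 = 63.0% → the one-page checkout
Direct: the one-page checkout 60/85 = 70.6%, the multi-step checkout 94/159 = 59.1% → the one-page checkout
Email: the one-page checkout 178/477 = 37.3%, the multi-step checkout 12/43 = 27.9% → the one-page checkout
Overall: the one-page checkout 330/740 = 44.6%, the multi-step checkout 481/903 = 53.3% → the multi-step checkout
The one-page checkout wins each traffic group but the multi-step checkout wins overall — the comparison reverses. The one-page checkout's sessions skew toward email, which has a lower base rate.

Yes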